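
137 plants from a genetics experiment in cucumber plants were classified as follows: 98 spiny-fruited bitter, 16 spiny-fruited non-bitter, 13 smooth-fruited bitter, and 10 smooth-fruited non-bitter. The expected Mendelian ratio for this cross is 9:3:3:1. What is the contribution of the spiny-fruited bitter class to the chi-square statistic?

5.689

Under the 9:3:3:1 hypothesis (Σ ratio = 16, N = 137):
  spiny-fruited bitter: 137 × 9/16 = 77.0625
  spiny-fruited non-bitter: 137 × 3/16 = 25.6875
  smooth-fruited bitter: 137 × 3/16 = 25.6875
  smooth-fruited non-bitter: 137 × 1/16 = 8.5625
Contribution of spiny-fruited bitter: (98 − 77.0625)² / 77.0625 = 5.6886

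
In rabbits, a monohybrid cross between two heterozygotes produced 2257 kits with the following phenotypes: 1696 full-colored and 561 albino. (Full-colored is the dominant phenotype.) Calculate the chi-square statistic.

0.025

For a monohybrid cross between heterozygotes with complete dominance, the expected phenotypic ratio is 3:1.
Total ratio parts = 4. Expected numbers out of 2257:
  full-colored: 2257 × 3/4 = 1692.75
  albino: 2257 × 1/4 = 564.25
χ² = Σ (O − E)² / E
  full-colored: (1696 − 1692.75)² / 1692.75 = 0.0062
  albino: (561 − 564.25)² / 564.25 = 0.0187
χ² = 0.0062 + 0.0187 = 0.0249 ≈ 0.025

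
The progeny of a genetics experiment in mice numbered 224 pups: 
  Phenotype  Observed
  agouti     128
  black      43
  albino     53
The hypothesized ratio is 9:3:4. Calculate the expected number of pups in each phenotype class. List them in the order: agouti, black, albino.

Expected counts for N = 224 under a 9:3:4 ratio (total parts = 16):
  agouti: 224 × 9/16 = 126
  black: 224 × 3/16 = 42
  albino: 224 × 4/16 = 56

126, 42, 56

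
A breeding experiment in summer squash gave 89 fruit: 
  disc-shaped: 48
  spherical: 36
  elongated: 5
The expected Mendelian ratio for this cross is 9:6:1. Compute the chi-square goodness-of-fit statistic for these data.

0.348

The 9:6:1 ratio has 16 parts, so with N = 89 the expected counts are:
  disc-shaped: 89 × 9/16 = 50.0625
  spherical: 89 × 6/16 = 33.375
  elongated: 89 × 1/16 = 5.5625
χ² = Σ (O − E)² / E
  disc-shaped: (48 − 50.0625)² / 50.0625 = 0.0850
  spherical: (36 − 33.375)² / 33.375 = 0.2065
  elongated: (5 − 5.5625)² / 5.5625 = 0.0569
χ² = 0.0850 + 0.2065 + 0.0569 = 0.3484 ≈ 0.348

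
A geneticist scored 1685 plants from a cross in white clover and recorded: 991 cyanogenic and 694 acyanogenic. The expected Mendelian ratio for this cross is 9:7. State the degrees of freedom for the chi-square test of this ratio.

A goodness-of-fit test with 2 phenotype classes has df = 2 − 1 = 1.

1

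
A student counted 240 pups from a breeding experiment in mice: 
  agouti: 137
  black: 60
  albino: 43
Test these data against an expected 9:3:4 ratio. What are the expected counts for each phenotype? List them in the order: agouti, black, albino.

Expected counts for N = 240 under a 9:3:4 ratio (total parts = 16):
  agouti: 240 × 9/16 = 135
  black: 240 × 3/16 = 45
  albino: 240 × 4/16 = 60

135, 45, 60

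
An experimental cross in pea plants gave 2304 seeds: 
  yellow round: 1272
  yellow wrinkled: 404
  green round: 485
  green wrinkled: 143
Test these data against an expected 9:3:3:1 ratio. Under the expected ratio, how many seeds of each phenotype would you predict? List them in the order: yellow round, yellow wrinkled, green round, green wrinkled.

1296, 432, 432, 144

The 9:3:3:1 ratio has 16 parts, so with N = 2304 the expected counts are:
  yellow round: 2304 × 9/16 = 1296
  yellow wrinkled: 2304 × 3/16 = 432
  green round: 2304 × 3/16 = 432
  green wrinkled: 2304 × 1/16 = 144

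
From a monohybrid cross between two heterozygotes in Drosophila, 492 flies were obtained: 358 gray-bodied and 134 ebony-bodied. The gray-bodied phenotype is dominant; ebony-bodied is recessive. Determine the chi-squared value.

For a monohybrid cross between heterozygotes with complete dominance, the expected phenotypic ratio is 3:1.
Under the 3:1 hypothesis (Σ ratio = 4, N = 492):
  gray-bodied: 492 × 3/4 = 369
  ebony-bodied: 492 × 1/4 = 123
χ² = Σ (O − E)² / E
  gray-bodied: (358 − 369)² / 369 = 0.3279
  ebony-bodied: (134 − 123)² / 123 = 0.9837
χ² = 0.3279 + 0.9837 = 1.3116 ≈ 1.312

1.312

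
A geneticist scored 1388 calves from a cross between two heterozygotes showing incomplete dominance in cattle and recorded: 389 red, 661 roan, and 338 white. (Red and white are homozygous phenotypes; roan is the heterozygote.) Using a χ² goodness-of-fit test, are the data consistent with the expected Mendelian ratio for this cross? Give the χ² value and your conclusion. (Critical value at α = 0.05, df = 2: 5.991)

6.886; not consistent

With incomplete dominance, a heterozygote × heterozygote cross gives a 1:2:1 phenotypic ratio.
Under the 1:2:1 hypothesis (Σ ratio = 4, N = 1388):
  red: 1388 × 1/4 = 347
  roan: 1388 × 2/4 = 694
  white: 1388 × 1/4 = 347
χ² = Σ (O − E)² / E
  red: (389 − 347)² / 347 = 5.0836
  roan: (661 − 694)² / 694 = 1.5692
  white: (338 − 347)² / 347 = 0.2334
χ² = 5.0836 + 1.5692 + 0.2334 = 6.8862 ≈ 6.886
Degrees of freedom = 3 − 1 = 2; critical value at α = 0.05 is 5.991.
Since 6.886 > 5.991, we reject the null hypothesis — the data do not fit the 1:2:1 ratio.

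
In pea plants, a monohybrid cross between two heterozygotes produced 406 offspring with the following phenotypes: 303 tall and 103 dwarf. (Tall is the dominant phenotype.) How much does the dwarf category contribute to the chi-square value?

0.022

For a monohybrid cross between heterozygotes with complete dominance, the expected phenotypic ratio is 3:1.
The 3:1 ratio has 4 parts, so with N = 406 the expected counts are:
  tall: 406 × 3/4 = 304.5
  dwarf: 406 × 1/4 = 101.5
Contribution of dwarf: (103 − 101.5)² / 101.5 = 0.0222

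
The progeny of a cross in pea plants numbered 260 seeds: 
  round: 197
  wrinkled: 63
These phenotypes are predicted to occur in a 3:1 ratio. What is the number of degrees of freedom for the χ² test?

1

A goodness-of-fit test with 2 phenotype classes has df = 2 − 1 = 1.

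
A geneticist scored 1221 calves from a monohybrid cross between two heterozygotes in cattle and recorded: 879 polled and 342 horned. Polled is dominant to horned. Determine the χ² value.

For a monohybrid cross between heterozygotes with complete dominance, the expected phenotypic ratio is 3:1.
Expected counts for N = 1221 under a 3:1 ratio (total parts = 4):
  polled: 1221 × 3/4 = 915.75
  horned: 1221 × 1/4 = 305.25
χ² = Σ (O − E)² / E
  polled: (879 − 915.75)² / 915.75 = 1.4748
  horned: (342 − 305.25)² / 305.25 = 4.4244
χ² = 1.4748 + 4.4244 = 5.8992 ≈ 5.899

5.899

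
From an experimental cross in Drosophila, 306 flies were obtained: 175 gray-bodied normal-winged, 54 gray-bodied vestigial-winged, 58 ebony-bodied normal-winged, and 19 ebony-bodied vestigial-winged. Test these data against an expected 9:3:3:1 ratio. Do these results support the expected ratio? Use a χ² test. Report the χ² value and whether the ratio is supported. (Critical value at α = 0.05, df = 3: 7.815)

The 9:3:3:1 ratio has 16 parts, so with N = 306 the expected counts are:
  gray-bodied normal-winged: 306 × 9/16 = 172.125
  gray-bodied vestigial-winged: 306 × 3/16 = 57.375
  ebony-bodied normal-winged: 306 × 3/16 = 57.375
  ebony-bodied vestigial-winged: 306 × 1/16 = 19.125
χ² = Σ (O − E)² / E
  gray-bodied normal-winged: (175 − 172.125)² / 172.125 = 0.0480
  gray-bodied vestigial-winged: (54 − 57.375)² / 57.375 = 0.1985
  ebony-bodied normal-winged: (58 − 57.375)² / 57.375 = 0.0068
  ebony-bodied vestigial-winged: (19 − 19.125)² / 19.125 = 0.0008
χ² = 0.0480 + 0.1985 + 0.0068 + 0.0008 = 0.2541 ≈ 0.254
Degrees of freedom = 4 − 1 = 3; critical value at α = 0.05 is 7.815.
Since 0.254 < 7.815, we fail to reject the null hypothesis — the data are consistent with the 9:3:3:1 ratio.

0.254; consistent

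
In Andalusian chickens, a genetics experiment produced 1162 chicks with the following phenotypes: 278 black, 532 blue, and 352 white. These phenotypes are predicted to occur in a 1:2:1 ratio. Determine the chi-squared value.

Under the 1:2:1 hypothesis (Σ ratio = 4, N = 1162):
  black: 1162 × 1/4 = 290.5
  blue: 1162 × 2/4 = 581
  white: 1162 × 1/4 = 290.5
χ² = Σ (O − E)² / E
  black: (278 − 290.5)² / 290.5 = 0.5379
  blue: (532 − 581)² / 581 = 4.1325
  white: (352 − 290.5)² / 290.5 = 13.0198
χ² = 0.5379 + 4.1325 + 13.0198 = 17.6902 ≈ 17.690

17.690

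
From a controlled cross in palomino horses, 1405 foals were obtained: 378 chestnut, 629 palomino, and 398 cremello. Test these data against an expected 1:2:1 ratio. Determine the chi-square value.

Under the 1:2:1 hypothesis (Σ ratio = 4, N = 1405):
  chestnut: 1405 × 1/4 = 351.25
  palomino: 1405 × 2/4 = 702.5
  cremello: 1405 × 1/4 = 351.25
χ² = Σ (O − E)² / E
  chestnut: (378 − 351.25)² / 351.25 = 2.0372
  palomino: (629 − 702.5)² / 702.5 = 7.6900
  cremello: (398 − 351.25)² / 351.25 = 6.2222
χ² = 2.0372 + 7.6900 + 6.2222 = 15.9494 ≈ 15.949

15.949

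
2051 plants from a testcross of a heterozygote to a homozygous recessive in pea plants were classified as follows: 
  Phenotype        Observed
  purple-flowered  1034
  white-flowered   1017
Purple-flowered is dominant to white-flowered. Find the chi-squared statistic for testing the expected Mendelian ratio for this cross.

A testcross of a heterozygote (Aa × aa) gives a 1:1 phenotypic ratio.
Total ratio parts = 2. Expected numbers out of 2051:
  purple-flowered: 2051 × 1/2 = 1025.5
  white-flowered: 2051 × 1/2 = 1025.5
χ² = Σ (O − E)² / E
  purple-flowered: (1034 − 1025.5)² / 1025.5 = 0.0705
  white-flowered: (1017 − 1025.5)² / 1025.5 = 0.0705
χ² = 0.0705 + 0.0705 = 0.141

0.141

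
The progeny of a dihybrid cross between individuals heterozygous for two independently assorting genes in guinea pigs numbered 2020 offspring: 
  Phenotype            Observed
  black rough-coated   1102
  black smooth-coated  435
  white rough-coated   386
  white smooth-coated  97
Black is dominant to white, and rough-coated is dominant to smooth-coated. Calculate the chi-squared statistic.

16.302

A dihybrid F₂ with independent assortment and complete dominance at both loci gives a 9:3:3:1 phenotypic ratio.
The 9:3:3:1 ratio has 16 parts, so with N = 2020 the expected counts are:
  black rough-coated: 2020 × 9/16 = 1136.25
  black smooth-coated: 2020 × 3/16 = 378.75
  white rough-coated: 2020 × 3/16 = 378.75
  white smooth-coated: 2020 × 1/16 = 126.25
χ² = Σ (O − E)² / E
  black rough-coated: (1102 − 1136.25)² / 1136.25 = 1.0324
  black smooth-coated: (435 − 378.75)² / 378.75 = 8.3540
  white rough-coated: (386 − 378.75)² / 378.75 = 0.1388
  white smooth-coated: (97 − 126.25)² / 126.25 = 6.7767
χ² = 1.0324 + 8.3540 + 0.1388 + 6.7767 = 16.3019 ≈ 16.302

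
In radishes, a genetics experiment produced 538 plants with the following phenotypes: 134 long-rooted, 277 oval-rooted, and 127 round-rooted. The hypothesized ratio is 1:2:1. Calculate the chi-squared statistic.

The 1:2:1 ratio has 4 parts, so with N = 538 the expected counts are:
  long-rooted: 538 × 1/4 = 134.5
  oval-rooted: 538 × 2/4 = 269
  round-rooted: 538 × 1/4 = 134.5
χ² = Σ (O − E)² / E
  long-rooted: (134 − 134.5)² / 134.5 = 0.0019
  oval-rooted: (277 − 269)² / 269 = 0.2379
  round-rooted: (127 − 134.5)² / 134.5 = 0.4182
χ² = 0.0019 + 0.2379 + 0.4182 = 0.658

0.658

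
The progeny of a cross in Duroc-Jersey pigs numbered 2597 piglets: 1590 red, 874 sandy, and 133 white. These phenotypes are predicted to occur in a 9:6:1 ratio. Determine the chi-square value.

26.961

Under the 9:6:1 hypothesis (Σ ratio = 16, N = 2597):
  red: 2597 × 9/16 = 1460.8125
  sandy: 2597 × 6/16 = 973.875
  white: 2597 × 1/16 = 162.3125
χ² = Σ (O − E)² / E
  red: (1590 − 1460.8125)² / 1460.8125 = 11.4247
  sandy: (874 − 973.875)² / 973.875 = 10.2426
  white: (133 − 162.3125)² / 162.3125 = 5.2936
χ² = 11.4247 + 10.2426 + 5.2936 = 26.9609 ≈ 26.961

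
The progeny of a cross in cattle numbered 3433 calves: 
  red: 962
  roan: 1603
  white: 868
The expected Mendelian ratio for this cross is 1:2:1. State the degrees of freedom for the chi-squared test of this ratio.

2

A goodness-of-fit test with 3 phenotype classes has df = 3 − 1 = 2.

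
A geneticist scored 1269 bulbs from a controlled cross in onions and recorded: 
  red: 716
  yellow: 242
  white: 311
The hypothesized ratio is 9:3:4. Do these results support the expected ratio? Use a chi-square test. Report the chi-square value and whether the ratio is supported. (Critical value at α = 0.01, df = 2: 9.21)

Total ratio parts = 16. Expected numbers out of 1269:
  red: 1269 × 9/16 = 713.8125
  yellow: 1269 × 3/16 = 237.9375
  white: 1269 × 4/16 = 317.25
χ² = Σ (O − E)² / E
  red: (716 − 713.8125)² / 713.8125 = 0.0067
  yellow: (242 − 237.9375)² / 237.9375 = 0.0694
  white: (311 − 317.25)² / 317.25 = 0.1231
χ² = 0.0067 + 0.0694 + 0.1231 = 0.1992 ≈ 0.199
Degrees of freedom = 3 − 1 = 2; critical value at α = 0.01 is 9.21.
Since 0.199 < 9.21, we fail to reject the null hypothesis — the data are consistent with the 9:3:4 ratio.

0.199; consistent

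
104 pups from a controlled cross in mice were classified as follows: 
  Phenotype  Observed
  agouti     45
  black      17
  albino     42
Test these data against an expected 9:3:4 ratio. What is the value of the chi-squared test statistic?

Total ratio parts = 16. Expected numbers out of 104:
  agouti: 104 × 9/16 = 58.5
  black: 104 × 3/16 = 19.5
  albino: 104 × 4/16 = 26
χ² = Σ (O − E)² / E
  agouti: (45 − 58.5)² / 58.5 = 3.1154
  black: (17 − 19.5)² / 19.5 = 0.3205
  albino: (42 − 26)² / 26 = 9.8462
χ² = 3.1154 + 0.3205 + 9.8462 = 13.2821 ≈ 13.282

13.282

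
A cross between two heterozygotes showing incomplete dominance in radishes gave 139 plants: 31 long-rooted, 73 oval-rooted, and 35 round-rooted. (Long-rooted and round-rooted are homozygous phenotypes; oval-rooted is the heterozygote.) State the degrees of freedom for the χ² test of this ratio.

With incomplete dominance, a heterozygote × heterozygote cross gives a 1:2:1 phenotypic ratio.
A goodness-of-fit test with 3 phenotype classes has df = 3 − 1 = 2.

2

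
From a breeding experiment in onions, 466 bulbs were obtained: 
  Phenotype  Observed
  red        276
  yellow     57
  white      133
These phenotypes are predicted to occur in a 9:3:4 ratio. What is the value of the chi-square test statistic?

Expected counts for N = 466 under a 9:3:4 ratio (total parts = 16):
  red: 466 × 9/16 = 262.125
  yellow: 466 × 3/16 = 87.375
  white: 466 × 4/16 = 116.5
χ² = Σ (O − E)² / E
  red: (276 − 262.125)² / 262.125 = 0.7344
  yellow: (57 − 87.375)² / 87.375 = 10.5595
  white: (133 − 116.5)² / 116.5 = 2.3369
χ² = 0.7344 + 10.5595 + 2.3369 = 13.6308 ≈ 13.631

13.631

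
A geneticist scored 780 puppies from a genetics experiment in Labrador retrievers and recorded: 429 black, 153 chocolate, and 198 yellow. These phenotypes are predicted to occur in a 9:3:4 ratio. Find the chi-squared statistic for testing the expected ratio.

Under the 9:3:4 hypothesis (Σ ratio = 16, N = 780):
  black: 780 × 9/16 = 438.75
  chocolate: 780 × 3/16 = 146.25
  yellow: 780 × 4/16 = 195
χ² = Σ (O − E)² / E
  black: (429 − 438.75)² / 438.75 = 0.2167
  chocolate: (153 − 146.25)² / 146.25 = 0.3115
  yellow: (198 − 195)² / 195 = 0.0462
χ² = 0.2167 + 0.3115 + 0.0462 = 0.5744 ≈ 0.574

0.574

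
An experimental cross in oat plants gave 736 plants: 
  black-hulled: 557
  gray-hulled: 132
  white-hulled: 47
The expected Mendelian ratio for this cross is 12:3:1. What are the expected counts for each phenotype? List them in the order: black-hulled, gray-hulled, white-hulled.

Expected counts for N = 736 under a 12:3:1 ratio (total parts = 16):
  black-hulled: 736 × 12/16 = 552
  gray-hulled: 736 × 3/16 = 138
  white-hulled: 736 × 1/16 = 46

552, 138, 46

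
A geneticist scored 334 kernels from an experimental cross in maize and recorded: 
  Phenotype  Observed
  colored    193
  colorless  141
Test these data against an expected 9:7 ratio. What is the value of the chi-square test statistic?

0.320

Under the 9:7 hypothesis (Σ ratio = 16, N = 334):
  colored: 334 × 9/16 = 187.875
  colorless: 334 × 7/16 = 146.125
χ² = Σ (O − E)² / E
  colored: (193 − 187.875)² / 187.875 = 0.1398
  colorless: (141 − 146.125)² / 146.125 = 0.1797
χ² = 0.1398 + 0.1797 = 0.3195 ≈ 0.320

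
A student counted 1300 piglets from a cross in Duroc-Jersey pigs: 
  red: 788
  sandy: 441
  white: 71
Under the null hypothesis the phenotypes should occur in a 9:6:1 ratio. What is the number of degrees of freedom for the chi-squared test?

A goodness-of-fit test with 3 phenotype classes has df = 3 − 1 = 2.

2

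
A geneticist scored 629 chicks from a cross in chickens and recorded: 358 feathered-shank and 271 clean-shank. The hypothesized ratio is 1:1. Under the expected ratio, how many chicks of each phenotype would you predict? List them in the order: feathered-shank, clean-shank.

314.5, 314.5

The 1:1 ratio has 2 parts, so with N = 629 the expected counts are:
  feathered-shank: 629 × 1/2 = 314.5
  clean-shank: 629 × 1/2 = 314.5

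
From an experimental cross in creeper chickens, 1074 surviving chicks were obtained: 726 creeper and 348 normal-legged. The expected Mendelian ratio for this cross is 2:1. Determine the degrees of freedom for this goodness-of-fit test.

1

A goodness-of-fit test with 2 phenotype classes has df = 2 − 1 = 1.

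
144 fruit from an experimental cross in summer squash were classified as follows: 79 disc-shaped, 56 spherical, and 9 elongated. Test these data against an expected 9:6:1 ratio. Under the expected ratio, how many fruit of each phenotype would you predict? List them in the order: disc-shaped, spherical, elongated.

81, 54, 9

Under the 9:6:1 hypothesis (Σ ratio = 16, N = 144):
  disc-shaped: 144 × 9/16 = 81
  spherical: 144 × 6/16 = 54
  elongated: 144 × 1/16 = 9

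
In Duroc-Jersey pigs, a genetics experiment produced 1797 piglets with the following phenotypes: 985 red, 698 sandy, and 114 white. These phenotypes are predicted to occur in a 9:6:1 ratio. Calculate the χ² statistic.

Under the 9:6:1 hypothesis (Σ ratio = 16, N = 1797):
  red: 1797 × 9/16 = 1010.8125
  sandy: 1797 × 6/16 = 673.875
  white: 1797 × 1/16 = 112.3125
χ² = Σ (O − E)² / E
  red: (985 − 1010.8125)² / 1010.8125 = 0.6592
  sandy: (698 − 673.875)² / 673.875 = 0.8637
  white: (114 − 112.3125)² / 112.3125 = 0.0254
χ² = 0.6592 + 0.8637 + 0.0254 = 1.5483 ≈ 1.548

1.548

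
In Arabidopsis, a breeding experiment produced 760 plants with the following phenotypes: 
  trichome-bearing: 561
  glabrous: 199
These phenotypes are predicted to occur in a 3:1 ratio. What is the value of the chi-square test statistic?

Expected counts for N = 760 under a 3:1 ratio (total parts = 4):
  trichome-bearing: 760 × 3/4 = 570
  glabrous: 760 × 1/4 = 190
χ² = Σ (O − E)² / E
  trichome-bearing: (561 − 570)² / 570 = 0.1421
  glabrous: (199 − 190)² / 190 = 0.4263
χ² = 0.1421 + 0.4263 = 0.5684 ≈ 0.568

0.568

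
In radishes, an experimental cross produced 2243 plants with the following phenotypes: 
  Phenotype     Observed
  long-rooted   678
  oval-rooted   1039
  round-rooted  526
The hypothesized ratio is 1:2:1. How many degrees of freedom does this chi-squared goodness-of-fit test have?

2

A goodness-of-fit test with 3 phenotype classes has df = 3 − 1 = 2.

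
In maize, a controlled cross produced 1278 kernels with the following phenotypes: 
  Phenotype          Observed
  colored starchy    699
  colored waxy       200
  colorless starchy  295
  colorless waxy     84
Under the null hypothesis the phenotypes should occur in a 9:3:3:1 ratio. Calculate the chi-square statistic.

Under the 9:3:3:1 hypothesis (Σ ratio = 16, N = 1278):
  colored starchy: 1278 × 9/16 = 718.875
  colored waxy: 1278 × 3/16 = 239.625
  colorless starchy: 1278 × 3/16 = 239.625
  colorless waxy: 1278 × 1/16 = 79.875
χ² = Σ (O − E)² / E
  colored starchy: (699 − 718.875)² / 718.875 = 0.5495
  colored waxy: (200 − 239.625)² / 239.625 = 6.5525
  colorless starchy: (295 − 239.625)² / 239.625 = 12.7966
  colorless waxy: (84 − 79.875)² / 79.875 = 0.2130
χ² = 0.5495 + 6.5525 + 12.7966 + 0.2130 = 20.1116 ≈ 20.112

20.112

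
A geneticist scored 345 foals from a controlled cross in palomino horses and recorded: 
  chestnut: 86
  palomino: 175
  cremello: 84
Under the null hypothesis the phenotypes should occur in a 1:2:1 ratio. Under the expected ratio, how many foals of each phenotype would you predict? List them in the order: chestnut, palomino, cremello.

The 1:2:1 ratio has 4 parts, so with N = 345 the expected counts are:
  chestnut: 345 × 1/4 = 86.25
  palomino: 345 × 2/4 = 172.5
  cremello: 345 × 1/4 = 86.25

86.25, 172.5, 86.25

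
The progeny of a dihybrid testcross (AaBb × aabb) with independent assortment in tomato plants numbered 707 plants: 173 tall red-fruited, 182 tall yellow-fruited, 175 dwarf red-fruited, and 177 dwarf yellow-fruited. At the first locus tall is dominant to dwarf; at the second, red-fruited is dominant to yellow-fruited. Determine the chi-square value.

A dihybrid testcross with independent assortment gives a 1:1:1:1 ratio.
Expected counts for N = 707 under a 1:1:1:1 ratio (total parts = 4):
  tall red-fruited: 707 × 1/4 = 176.75
  tall yellow-fruited: 707 × 1/4 = 176.75
  dwarf red-fruited: 707 × 1/4 = 176.75
  dwarf yellow-fruited: 707 × 1/4 = 176.75
χ² = Σ (O − E)² / E
  tall red-fruited: (173 − 176.75)² / 176.75 = 0.0796
  tall yellow-fruited: (182 − 176.75)² / 176.75 = 0.1559
  dwarf red-fruited: (175 − 176.75)² / 176.75 = 0.0173
  dwarf yellow-fruited: (177 − 176.75)² / 176.75 = 0.0004
χ² = 0.0796 + 0.1559 + 0.0173 + 0.0004 = 0.2532 ≈ 0.253

0.253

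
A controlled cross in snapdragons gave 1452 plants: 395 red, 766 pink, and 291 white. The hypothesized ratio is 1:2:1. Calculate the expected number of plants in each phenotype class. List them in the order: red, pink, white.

The 1:2:1 ratio has 4 parts, so with N = 1452 the expected counts are:
  red: 1452 × 1/4 = 363
  pink: 1452 × 2/4 = 726
  white: 1452 × 1/4 = 363

363, 726, 363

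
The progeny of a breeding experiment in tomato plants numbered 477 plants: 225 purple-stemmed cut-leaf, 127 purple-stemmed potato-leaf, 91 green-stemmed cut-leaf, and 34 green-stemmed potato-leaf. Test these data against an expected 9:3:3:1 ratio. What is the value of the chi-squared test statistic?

Total ratio parts = 16. Expected numbers out of 477:
  purple-stemmed cut-leaf: 477 × 9/16 = 268.3125
  purple-stemmed potato-leaf: 477 × 3/16 = 89.4375
  green-stemmed cut-leaf: 477 × 3/16 = 89.4375
  green-stemmed potato-leaf: 477 × 1/16 = 29.8125
χ² = Σ (O − E)² / E
  purple-stemmed cut-leaf: (225 − 268.3125)² / 268.3125 = 6.9917
  purple-stemmed potato-leaf: (127 − 89.4375)² / 89.4375 = 15.7757
  green-stemmed cut-leaf: (91 − 89.4375)² / 89.4375 = 0.0273
  green-stemmed potato-leaf: (34 − 29.8125)² / 29.8125 = 0.5882
χ² = 6.9917 + 15.7757 + 0.0273 + 0.5882 = 23.3829 ≈ 23.383

23.383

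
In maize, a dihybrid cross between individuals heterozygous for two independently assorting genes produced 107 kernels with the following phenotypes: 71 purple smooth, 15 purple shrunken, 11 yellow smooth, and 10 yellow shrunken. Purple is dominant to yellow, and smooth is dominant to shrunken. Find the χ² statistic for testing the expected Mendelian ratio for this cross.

8.954

A dihybrid F₂ with independent assortment and complete dominance at both loci gives a 9:3:3:1 phenotypic ratio.
Total ratio parts = 16. Expected numbers out of 107:
  purple smooth: 107 × 9/16 = 60.1875
  purple shrunken: 107 × 3/16 = 20.0625
  yellow smooth: 107 × 3/16 = 20.0625
  yellow shrunken: 107 × 1/16 = 6.6875
χ² = Σ (O − E)² / E
  purple smooth: (71 − 60.1875)² / 60.1875 = 1.9424
  purple shrunken: (15 − 20.0625)² / 20.0625 = 1.2775
  yellow smooth: (11 − 20.0625)² / 20.0625 = 4.0937
  yellow shrunken: (10 − 6.6875)² / 6.6875 = 1.6408
χ² = 1.9424 + 1.2775 + 4.0937 + 1.6408 = 8.9544 ≈ 8.954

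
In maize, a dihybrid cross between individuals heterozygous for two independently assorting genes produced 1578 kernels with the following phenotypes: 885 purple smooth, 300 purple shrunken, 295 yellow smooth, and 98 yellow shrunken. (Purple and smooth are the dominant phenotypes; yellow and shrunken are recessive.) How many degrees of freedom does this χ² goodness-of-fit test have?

A dihybrid F₂ with independent assortment and complete dominance at both loci gives a 9:3:3:1 phenotypic ratio.
A goodness-of-fit test with 4 phenotype classes has df = 4 − 1 = 3.

3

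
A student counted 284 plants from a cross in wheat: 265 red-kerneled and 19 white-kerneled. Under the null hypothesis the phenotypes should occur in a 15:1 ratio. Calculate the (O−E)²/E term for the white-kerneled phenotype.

Under the 15:1 hypothesis (Σ ratio = 16, N = 284):
  red-kerneled: 284 × 15/16 = 266.25
  white-kerneled: 284 × 1/16 = 17.75
Contribution of white-kerneled: (19 − 17.75)² / 17.75 = 0.0880

0.088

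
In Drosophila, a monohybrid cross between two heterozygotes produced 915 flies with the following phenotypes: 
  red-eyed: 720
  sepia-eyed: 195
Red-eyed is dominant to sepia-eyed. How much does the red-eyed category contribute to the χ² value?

For a monohybrid cross between heterozygotes with complete dominance, the expected phenotypic ratio is 3:1.
The 3:1 ratio has 4 parts, so with N = 915 the expected counts are:
  red-eyed: 915 × 3/4 = 686.25
  sepia-eyed: 915 × 1/4 = 228.75
Contribution of red-eyed: (720 − 686.25)² / 686.25 = 1.6598

1.660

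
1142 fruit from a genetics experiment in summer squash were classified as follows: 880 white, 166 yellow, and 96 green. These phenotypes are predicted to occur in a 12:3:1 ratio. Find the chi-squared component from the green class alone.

Total ratio parts = 16. Expected numbers out of 1142:
  white: 1142 × 12/16 = 856.5
  yellow: 1142 × 3/16 = 214.125
  green: 1142 × 1/16 = 71.375
Contribution of green: (96 − 71.375)² / 71.375 = 8.4958

8.496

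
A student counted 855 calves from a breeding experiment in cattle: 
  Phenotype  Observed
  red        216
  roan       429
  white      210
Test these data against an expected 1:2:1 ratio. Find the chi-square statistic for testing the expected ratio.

0.095

Under the 1:2:1 hypothesis (Σ ratio = 4, N = 855):
  red: 855 × 1/4 = 213.75
  roan: 855 × 2/4 = 427.5
  white: 855 × 1/4 = 213.75
χ² = Σ (O − E)² / E
  red: (216 − 213.75)² / 213.75 = 0.0237
  roan: (429 − 427.5)² / 427.5 = 0.0053
  white: (210 − 213.75)² / 213.75 = 0.0658
χ² = 0.0237 + 0.0053 + 0.0658 = 0.0948 ≈ 0.095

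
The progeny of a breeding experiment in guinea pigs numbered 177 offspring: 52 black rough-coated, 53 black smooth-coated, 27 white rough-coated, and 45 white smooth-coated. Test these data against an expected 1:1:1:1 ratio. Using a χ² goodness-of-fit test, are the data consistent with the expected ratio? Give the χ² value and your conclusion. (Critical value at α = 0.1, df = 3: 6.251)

Under the 1:1:1:1 hypothesis (Σ ratio = 4, N = 177):
  black rough-coated: 177 × 1/4 = 44.25
  black smooth-coated: 177 × 1/4 = 44.25
  white rough-coated: 177 × 1/4 = 44.25
  white smooth-coated: 177 × 1/4 = 44.25
χ² = Σ (O − E)² / E
  black rough-coated: (52 − 44.25)² / 44.25 = 1.3573
  black smooth-coated: (53 − 44.25)² / 44.25 = 1.7302
  white rough-coated: (27 − 44.25)² / 44.25 = 6.7246
  white smooth-coated: (45 − 44.25)² / 44.25 = 0.0127
χ² = 1.3573 + 1.7302 + 6.7246 + 0.0127 = 9.8248 ≈ 9.825
Degrees of freedom = 4 − 1 = 3; critical value at α = 0.1 is 6.251.
Since 9.825 > 6.251, we reject the null hypothesis — the data do not fit the 1:1:1:1 ratio.

9.825; not consistent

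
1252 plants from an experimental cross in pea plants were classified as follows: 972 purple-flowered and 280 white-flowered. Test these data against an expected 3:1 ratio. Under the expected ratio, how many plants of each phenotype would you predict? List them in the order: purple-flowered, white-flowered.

Total ratio parts = 4. Expected numbers out of 1252:
  purple-flowered: 1252 × 3/4 = 939
  white-flowered: 1252 × 1/4 = 313

939, 313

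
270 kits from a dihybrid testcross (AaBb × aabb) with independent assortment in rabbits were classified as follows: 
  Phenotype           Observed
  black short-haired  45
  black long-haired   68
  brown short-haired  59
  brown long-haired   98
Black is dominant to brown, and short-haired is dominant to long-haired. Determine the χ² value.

22.356

A dihybrid testcross with independent assortment gives a 1:1:1:1 ratio.
The 1:1:1:1 ratio has 4 parts, so with N = 270 the expected counts are:
  black short-haired: 270 × 1/4 = 67.5
  black long-haired: 270 × 1/4 = 67.5
  brown short-haired: 270 × 1/4 = 67.5
  brown long-haired: 270 × 1/4 = 67.5
χ² = Σ (O − E)² / E
  black short-haired: (45 − 67.5)² / 67.5 = 7.5000
  black long-haired: (68 − 67.5)² / 67.5 = 0.0037
  brown short-haired: (59 − 67.5)² / 67.5 = 1.0704
  brown long-haired: (98 − 67.5)² / 67.5 = 13.7815
χ² = 7.5000 + 0.0037 + 1.0704 + 13.7815 = 22.3556 ≈ 22.356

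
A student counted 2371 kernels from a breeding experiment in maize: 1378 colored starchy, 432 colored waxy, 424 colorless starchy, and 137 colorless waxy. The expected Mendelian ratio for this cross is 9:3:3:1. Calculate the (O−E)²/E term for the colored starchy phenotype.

1.472

The 9:3:3:1 ratio has 16 parts, so with N = 2371 the expected counts are:
  colored starchy: 2371 × 9/16 = 1333.6875
  colored waxy: 2371 × 3/16 = 444.5625
  colorless starchy: 2371 × 3/16 = 444.5625
  colorless waxy: 2371 × 1/16 = 148.1875
Contribution of colored starchy: (1378 − 1333.6875)² / 1333.6875 = 1.4723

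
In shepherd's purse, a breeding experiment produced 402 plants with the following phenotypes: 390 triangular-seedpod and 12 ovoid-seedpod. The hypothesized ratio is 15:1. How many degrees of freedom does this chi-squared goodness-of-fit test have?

1

A goodness-of-fit test with 2 phenotype classes has df = 2 − 1 = 1.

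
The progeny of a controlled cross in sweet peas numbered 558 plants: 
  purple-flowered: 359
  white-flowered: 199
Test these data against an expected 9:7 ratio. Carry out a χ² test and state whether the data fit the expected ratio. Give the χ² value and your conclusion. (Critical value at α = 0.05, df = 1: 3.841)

14.829; not consistent

The 9:7 ratio has 16 parts, so with N = 558 the expected counts are:
  purple-flowered: 558 × 9/16 = 313.875
  white-flowered: 558 × 7/16 = 244.125
χ² = Σ (O − E)² / E
  purple-flowered: (359 − 313.875)² / 313.875 = 6.4875
  white-flowered: (199 − 244.125)² / 244.125 = 8.3411
χ² = 6.4875 + 8.3411 = 14.8286 ≈ 14.829
Degrees of freedom = 2 − 1 = 1; critical value at α = 0.05 is 3.841.
Since 14.829 > 3.841, we reject the null hypothesis — the data do not fit the 9:7 ratio.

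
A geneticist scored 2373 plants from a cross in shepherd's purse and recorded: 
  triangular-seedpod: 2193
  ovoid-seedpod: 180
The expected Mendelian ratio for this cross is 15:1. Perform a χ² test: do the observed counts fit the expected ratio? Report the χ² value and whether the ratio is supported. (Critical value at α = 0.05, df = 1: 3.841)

7.221; not consistent

Under the 15:1 hypothesis (Σ ratio = 16, N = 2373):
  triangular-seedpod: 2373 × 15/16 = 2224.6875
  ovoid-seedpod: 2373 × 1/16 = 148.3125
χ² = Σ (O − E)² / E
  triangular-seedpod: (2193 − 2224.6875)² / 2224.6875 = 0.4513
  ovoid-seedpod: (180 − 148.3125)² / 148.3125 = 6.7701
χ² = 0.4513 + 6.7701 = 7.2214 ≈ 7.221
Degrees of freedom = 2 − 1 = 1; critical value at α = 0.05 is 3.841.
Since 7.221 > 3.841, we reject the null hypothesis — the data do not fit the 15:1 ratio.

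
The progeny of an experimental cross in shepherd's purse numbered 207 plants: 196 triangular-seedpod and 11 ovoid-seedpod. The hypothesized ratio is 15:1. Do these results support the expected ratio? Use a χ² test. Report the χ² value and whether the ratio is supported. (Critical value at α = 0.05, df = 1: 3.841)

Expected counts for N = 207 under a 15:1 ratio (total parts = 16):
  triangular-seedpod: 207 × 15/16 = 194.0625
  ovoid-seedpod: 207 × 1/16 = 12.9375
χ² = Σ (O − E)² / E
  triangular-seedpod: (196 − 194.0625)² / 194.0625 = 0.0193
  ovoid-seedpod: (11 − 12.9375)² / 12.9375 = 0.2902
χ² = 0.0193 + 0.2902 = 0.3095 ≈ 0.310
Degrees of freedom = 2 − 1 = 1; critical value at α = 0.05 is 3.841.
Since 0.310 < 3.841, we fail to reject the null hypothesis — the data are consistent with the 15:1 ratio.

0.310; consistent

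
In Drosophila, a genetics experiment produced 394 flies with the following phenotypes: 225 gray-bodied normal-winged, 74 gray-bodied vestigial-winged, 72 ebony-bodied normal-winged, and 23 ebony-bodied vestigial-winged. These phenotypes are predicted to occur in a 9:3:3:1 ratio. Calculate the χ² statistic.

Expected counts for N = 394 under a 9:3:3:1 ratio (total parts = 16):
  gray-bodied normal-winged: 394 × 9/16 = 221.625
  gray-bodied vestigial-winged: 394 × 3/16 = 73.875
  ebony-bodied normal-winged: 394 × 3/16 = 73.875
  ebony-bodied vestigial-winged: 394 × 1/16 = 24.625
χ² = Σ (O − E)² / E
  gray-bodied normal-winged: (225 − 221.625)² / 221.625 = 0.0514
  gray-bodied vestigial-winged: (74 − 73.875)² / 73.875 = 0.0002
  ebony-bodied normal-winged: (72 − 73.875)² / 73.875 = 0.0476
  ebony-bodied vestigial-winged: (23 − 24.625)² / 24.625 = 0.1072
χ² = 0.0514 + 0.0002 + 0.0476 + 0.1072 = 0.2064 ≈ 0.206

0.206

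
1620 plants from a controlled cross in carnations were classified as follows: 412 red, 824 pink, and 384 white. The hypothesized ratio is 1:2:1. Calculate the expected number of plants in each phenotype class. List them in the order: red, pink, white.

405, 810, 405

Total ratio parts = 4. Expected numbers out of 1620:
  red: 1620 × 1/4 = 405
  pink: 1620 × 2/4 = 810
  white: 1620 × 1/4 = 405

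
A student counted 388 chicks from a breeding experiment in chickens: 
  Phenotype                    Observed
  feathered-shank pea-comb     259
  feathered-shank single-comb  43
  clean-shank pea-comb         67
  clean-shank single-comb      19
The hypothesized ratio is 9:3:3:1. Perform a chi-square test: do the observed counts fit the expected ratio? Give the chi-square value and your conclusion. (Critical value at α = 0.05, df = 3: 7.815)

21.365; not consistent

Expected counts for N = 388 under a 9:3:3:1 ratio (total parts = 16):
  feathered-shank pea-comb: 388 × 9/16 = 218.25
  feathered-shank single-comb: 388 × 3/16 = 72.75
  clean-shank pea-comb: 388 × 3/16 = 72.75
  clean-shank single-comb: 388 × 1/16 = 24.25
χ² = Σ (O − E)² / E
  feathered-shank pea-comb: (259 − 218.25)² / 218.25 = 7.6085
  feathered-shank single-comb: (43 − 72.75)² / 72.75 = 12.1658
  clean-shank pea-comb: (67 − 72.75)² / 72.75 = 0.4545
  clean-shank single-comb: (19 − 24.25)² / 24.25 = 1.1366
χ² = 7.6085 + 12.1658 + 0.4545 + 1.1366 = 21.3654 ≈ 21.365
Degrees of freedom = 4 − 1 = 3; critical value at α = 0.05 is 7.815.
Since 21.365 > 7.815, we reject the null hypothesis — the data do not fit the 9:3:3:1 ratio.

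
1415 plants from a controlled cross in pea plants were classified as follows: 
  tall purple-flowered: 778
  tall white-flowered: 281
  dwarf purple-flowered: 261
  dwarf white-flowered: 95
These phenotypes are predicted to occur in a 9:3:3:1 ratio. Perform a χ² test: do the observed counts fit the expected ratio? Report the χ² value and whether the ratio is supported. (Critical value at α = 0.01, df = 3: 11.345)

Total ratio parts = 16. Expected numbers out of 1415:
  tall purple-flowered: 1415 × 9/16 = 795.9375
  tall white-flowered: 1415 × 3/16 = 265.3125
  dwarf purple-flowered: 1415 × 3/16 = 265.3125
  dwarf white-flowered: 1415 × 1/16 = 88.4375
χ² = Σ (O − E)² / E
  tall purple-flowered: (778 − 795.9375)² / 795.9375 = 0.4042
  tall white-flowered: (281 − 265.3125)² / 265.3125 = 0.9276
  dwarf purple-flowered: (261 − 265.3125)² / 265.3125 = 0.0701
  dwarf white-flowered: (95 − 88.4375)² / 88.4375 = 0.4870
χ² = 0.4042 + 0.9276 + 0.0701 + 0.4870 = 1.8889 ≈ 1.889
Degrees of freedom = 4 − 1 = 3; critical value at α = 0.01 is 11.345.
Since 1.889 < 11.345, we fail to reject the null hypothesis — the data are consistent with the 9:3:3:1 ratio.

1.889; consistent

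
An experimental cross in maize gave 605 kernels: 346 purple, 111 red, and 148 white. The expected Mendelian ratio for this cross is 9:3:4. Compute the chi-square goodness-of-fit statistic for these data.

0.217

Expected counts for N = 605 under a 9:3:4 ratio (total parts = 16):
  purple: 605 × 9/16 = 340.3125
  red: 605 × 3/16 = 113.4375
  white: 605 × 4/16 = 151.25
χ² = Σ (O − E)² / E
  purple: (346 − 340.3125)² / 340.3125 = 0.0951
  red: (111 − 113.4375)² / 113.4375 = 0.0524
  white: (148 − 151.25)² / 151.25 = 0.0698
χ² = 0.0951 + 0.0524 + 0.0698 = 0.2173 ≈ 0.217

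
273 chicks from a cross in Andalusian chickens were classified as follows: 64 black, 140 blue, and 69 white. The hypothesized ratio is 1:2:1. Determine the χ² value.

The 1:2:1 ratio has 4 parts, so with N = 273 the expected counts are:
  black: 273 × 1/4 = 68.25
  blue: 273 × 2/4 = 136.5
  white: 273 × 1/4 = 68.25
χ² = Σ (O − E)² / E
  black: (64 − 68.25)² / 68.25 = 0.2647
  blue: (140 − 136.5)² / 136.5 = 0.0897
  white: (69 − 68.25)² / 68.25 = 0.0082
χ² = 0.2647 + 0.0897 + 0.0082 = 0.3626 ≈ 0.363

0.363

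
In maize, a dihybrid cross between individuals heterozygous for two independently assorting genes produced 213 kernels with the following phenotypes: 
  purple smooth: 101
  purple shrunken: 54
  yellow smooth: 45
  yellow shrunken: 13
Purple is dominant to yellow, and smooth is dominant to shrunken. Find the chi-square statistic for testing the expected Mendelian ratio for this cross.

A dihybrid F₂ with independent assortment and complete dominance at both loci gives a 9:3:3:1 phenotypic ratio.
Expected counts for N = 213 under a 9:3:3:1 ratio (total parts = 16):
  purple smooth: 213 × 9/16 = 119.8125
  purple shrunken: 213 × 3/16 = 39.9375
  yellow smooth: 213 × 3/16 = 39.9375
  yellow shrunken: 213 × 1/16 = 13.3125
χ² = Σ (O − E)² / E
  purple smooth: (101 − 119.8125)² / 119.8125 = 2.9539
  purple shrunken: (54 − 39.9375)² / 39.9375 = 4.9516
  yellow smooth: (45 − 39.9375)² / 39.9375 = 0.6417
  yellow shrunken: (13 − 13.3125)² / 13.3125 = 0.0073
χ² = 2.9539 + 4.9516 + 0.6417 + 0.0073 = 8.5545 ≈ 8.555

8.555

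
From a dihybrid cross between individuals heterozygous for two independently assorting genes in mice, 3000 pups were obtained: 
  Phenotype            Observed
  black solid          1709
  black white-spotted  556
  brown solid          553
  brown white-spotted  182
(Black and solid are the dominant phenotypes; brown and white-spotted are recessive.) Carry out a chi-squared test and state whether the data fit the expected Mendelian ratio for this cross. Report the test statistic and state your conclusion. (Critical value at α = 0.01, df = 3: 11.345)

A dihybrid F₂ with independent assortment and complete dominance at both loci gives a 9:3:3:1 phenotypic ratio.
Expected counts for N = 3000 under a 9:3:3:1 ratio (total parts = 16):
  black solid: 3000 × 9/16 = 1687.5
  black white-spotted: 3000 × 3/16 = 562.5
  brown solid: 3000 × 3/16 = 562.5
  brown white-spotted: 3000 × 1/16 = 187.5
χ² = Σ (O − E)² / E
  black solid: (1709 − 1687.5)² / 1687.5 = 0.2739
  black white-spotted: (556 − 562.5)² / 562.5 = 0.0751
  brown solid: (553 − 562.5)² / 562.5 = 0.1604
  brown white-spotted: (182 − 187.5)² / 187.5 = 0.1613
χ² = 0.2739 + 0.0751 + 0.1604 + 0.1613 = 0.6707 ≈ 0.671
Degrees of freedom = 4 − 1 = 3; critical value at α = 0.01 is 11.345.
Since 0.671 < 11.345, we fail to reject the null hypothesis — the data are consistent with the 9:3:3:1 ratio.

0.671; consistent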